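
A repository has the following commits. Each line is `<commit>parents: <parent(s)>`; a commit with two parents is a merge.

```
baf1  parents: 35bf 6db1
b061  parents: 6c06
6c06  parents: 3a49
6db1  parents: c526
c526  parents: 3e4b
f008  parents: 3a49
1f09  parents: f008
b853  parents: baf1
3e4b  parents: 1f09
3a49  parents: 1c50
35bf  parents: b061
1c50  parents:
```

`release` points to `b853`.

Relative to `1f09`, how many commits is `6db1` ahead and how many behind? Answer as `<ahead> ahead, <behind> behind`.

Reachable from 6db1: {1c50, 1f09, 3a49, 3e4b, 6db1, c526, f008}.
Reachable from 1f09: {1c50, 1f09, 3a49, f008}.
Only in 6db1's history (ahead): {3e4b, 6db1, c526} — 3.
Only in 1f09's history (behind): {} — 0.

3 ahead, 0 behind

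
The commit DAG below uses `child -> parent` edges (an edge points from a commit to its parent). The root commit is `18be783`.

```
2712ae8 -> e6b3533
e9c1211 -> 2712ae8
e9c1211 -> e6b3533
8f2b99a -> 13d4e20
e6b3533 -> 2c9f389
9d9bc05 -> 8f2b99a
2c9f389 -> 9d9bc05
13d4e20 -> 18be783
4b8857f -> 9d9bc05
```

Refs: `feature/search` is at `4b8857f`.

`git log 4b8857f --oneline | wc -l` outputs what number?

5

Walking parent pointers from 4b8857f: reachable set = {13d4e20, 18be783, 4b8857f, 8f2b99a, 9d9bc05}.
That is 5 commits.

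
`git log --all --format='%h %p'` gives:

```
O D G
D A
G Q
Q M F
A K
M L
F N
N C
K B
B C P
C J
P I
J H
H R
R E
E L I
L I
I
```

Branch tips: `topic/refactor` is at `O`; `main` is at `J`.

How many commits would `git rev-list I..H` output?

4

Reachable from H: {E, H, I, L, R}.
Reachable from I: {I}.
In H's history but not I's: {E, H, L, R} — 4 commits.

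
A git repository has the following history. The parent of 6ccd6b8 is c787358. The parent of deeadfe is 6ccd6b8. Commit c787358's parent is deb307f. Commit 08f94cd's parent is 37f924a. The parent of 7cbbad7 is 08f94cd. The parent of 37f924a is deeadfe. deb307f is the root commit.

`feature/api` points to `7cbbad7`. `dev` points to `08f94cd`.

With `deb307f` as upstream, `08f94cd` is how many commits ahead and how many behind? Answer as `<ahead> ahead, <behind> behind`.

Reachable from 08f94cd: {08f94cd, 37f924a, 6ccd6b8, c787358, deb307f, deeadfe}.
Reachable from deb307f: {deb307f}.
Only in 08f94cd's history (ahead): {08f94cd, 37f924a, 6ccd6b8, c787358, deeadfe} — 5.
Only in deb307f's history (behind): {} — 0.

5 ahead, 0 behind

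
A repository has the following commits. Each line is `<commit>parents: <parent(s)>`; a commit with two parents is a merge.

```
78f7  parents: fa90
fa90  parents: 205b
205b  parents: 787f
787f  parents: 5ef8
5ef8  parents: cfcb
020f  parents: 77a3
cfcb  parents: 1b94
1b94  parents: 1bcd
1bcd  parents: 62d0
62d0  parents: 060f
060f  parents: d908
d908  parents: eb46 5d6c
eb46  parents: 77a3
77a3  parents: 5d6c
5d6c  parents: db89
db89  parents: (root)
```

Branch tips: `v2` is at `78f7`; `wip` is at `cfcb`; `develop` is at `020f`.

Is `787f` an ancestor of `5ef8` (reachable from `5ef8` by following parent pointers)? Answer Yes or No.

Ancestors of 5ef8: {060f, 1b94, 1bcd, 5d6c, 5ef8, 62d0, 77a3, cfcb, d908, db89, eb46}.
787f is not in that set, so it is not an ancestor of 5ef8.

No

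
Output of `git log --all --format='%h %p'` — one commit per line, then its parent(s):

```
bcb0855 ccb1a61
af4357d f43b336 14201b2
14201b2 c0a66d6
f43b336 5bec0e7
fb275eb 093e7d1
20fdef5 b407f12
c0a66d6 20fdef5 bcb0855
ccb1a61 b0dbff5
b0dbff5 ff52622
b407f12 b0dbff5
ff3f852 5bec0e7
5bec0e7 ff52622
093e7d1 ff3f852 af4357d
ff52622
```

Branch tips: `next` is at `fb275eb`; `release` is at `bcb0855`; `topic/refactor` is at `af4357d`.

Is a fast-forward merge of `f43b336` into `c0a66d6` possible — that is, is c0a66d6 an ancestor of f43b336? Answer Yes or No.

No

A fast-forward from c0a66d6 to f43b336 is possible iff c0a66d6 is an ancestor of f43b336.
Ancestors of f43b336: {5bec0e7, f43b336, ff52622}.
c0a66d6 is not among them, so fast-forward is not possible.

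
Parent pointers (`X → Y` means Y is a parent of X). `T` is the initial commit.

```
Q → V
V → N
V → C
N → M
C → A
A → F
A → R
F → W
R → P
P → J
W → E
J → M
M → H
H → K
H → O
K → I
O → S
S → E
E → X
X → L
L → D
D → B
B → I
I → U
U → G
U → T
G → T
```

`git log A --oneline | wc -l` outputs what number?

20

Walking parent pointers from A: reachable set = {A, B, D, E, F, G, H, I, J, K, L, M, O, P, R, S, T, U, W, X}.
That is 20 commits.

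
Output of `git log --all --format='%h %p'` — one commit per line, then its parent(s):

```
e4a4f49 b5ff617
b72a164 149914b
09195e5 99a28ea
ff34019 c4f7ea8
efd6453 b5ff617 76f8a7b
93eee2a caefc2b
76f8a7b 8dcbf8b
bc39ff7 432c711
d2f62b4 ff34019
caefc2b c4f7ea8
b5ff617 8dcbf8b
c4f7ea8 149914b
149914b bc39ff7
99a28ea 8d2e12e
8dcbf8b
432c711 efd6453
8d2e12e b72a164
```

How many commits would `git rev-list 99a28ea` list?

10

Walking parent pointers from 99a28ea: reachable set = {149914b, 432c711, 76f8a7b, 8d2e12e, 8dcbf8b, 99a28ea, b5ff617, b72a164, bc39ff7, efd6453}.
That is 10 commits.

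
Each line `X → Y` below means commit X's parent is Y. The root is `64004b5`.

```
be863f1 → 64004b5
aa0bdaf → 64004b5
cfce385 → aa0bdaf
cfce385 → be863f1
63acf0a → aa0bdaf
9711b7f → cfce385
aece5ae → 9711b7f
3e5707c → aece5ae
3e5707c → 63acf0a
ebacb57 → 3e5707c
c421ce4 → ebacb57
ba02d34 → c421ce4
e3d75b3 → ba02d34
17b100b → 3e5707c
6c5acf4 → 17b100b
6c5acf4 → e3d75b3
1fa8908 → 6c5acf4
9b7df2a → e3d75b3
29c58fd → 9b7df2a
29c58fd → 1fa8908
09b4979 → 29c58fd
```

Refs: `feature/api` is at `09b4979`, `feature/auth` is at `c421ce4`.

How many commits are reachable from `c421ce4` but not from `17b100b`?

Reachable from c421ce4: {3e5707c, 63acf0a, 64004b5, 9711b7f, aa0bdaf, aece5ae, be863f1, c421ce4, cfce385, ebacb57}.
Reachable from 17b100b: {17b100b, 3e5707c, 63acf0a, 64004b5, 9711b7f, aa0bdaf, aece5ae, be863f1, cfce385}.
In c421ce4's history but not 17b100b's: {c421ce4, ebacb57} — 2 commits.

2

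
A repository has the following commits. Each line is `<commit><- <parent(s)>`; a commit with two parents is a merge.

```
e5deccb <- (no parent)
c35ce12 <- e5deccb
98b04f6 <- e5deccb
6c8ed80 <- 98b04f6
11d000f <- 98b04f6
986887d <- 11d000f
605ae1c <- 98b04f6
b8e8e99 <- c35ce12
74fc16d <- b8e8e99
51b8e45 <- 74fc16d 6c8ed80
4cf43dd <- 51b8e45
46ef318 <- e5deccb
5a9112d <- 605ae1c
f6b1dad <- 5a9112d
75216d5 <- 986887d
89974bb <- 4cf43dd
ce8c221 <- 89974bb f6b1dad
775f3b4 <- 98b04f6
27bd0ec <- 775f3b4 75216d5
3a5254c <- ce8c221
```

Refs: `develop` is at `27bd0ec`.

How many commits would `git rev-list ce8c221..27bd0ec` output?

Reachable from 27bd0ec: {11d000f, 27bd0ec, 75216d5, 775f3b4, 986887d, 98b04f6, e5deccb}.
Reachable from ce8c221: {4cf43dd, 51b8e45, 5a9112d, 605ae1c, 6c8ed80, 74fc16d, 89974bb, 98b04f6, b8e8e99, c35ce12, ce8c221, e5deccb, f6b1dad}.
In 27bd0ec's history but not ce8c221's: {11d000f, 27bd0ec, 75216d5, 775f3b4, 986887d} — 5 commits.

5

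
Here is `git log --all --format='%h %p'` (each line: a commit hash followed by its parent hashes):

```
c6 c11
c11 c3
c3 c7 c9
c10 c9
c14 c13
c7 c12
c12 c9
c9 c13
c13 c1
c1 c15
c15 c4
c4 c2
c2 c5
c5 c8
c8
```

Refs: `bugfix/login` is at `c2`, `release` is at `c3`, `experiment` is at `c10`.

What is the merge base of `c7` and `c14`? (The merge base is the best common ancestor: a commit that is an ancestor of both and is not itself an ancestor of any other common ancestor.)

Ancestors of c7: {c1, c12, c13, c15, c2, c4, c5, c7, c8, c9}.
Ancestors of c14: {c1, c13, c14, c15, c2, c4, c5, c8}.
Common ancestors: {c1, c13, c15, c2, c4, c5, c8}.
Among these, c13 is not an ancestor of any other common ancestor — it is the merge base.

c13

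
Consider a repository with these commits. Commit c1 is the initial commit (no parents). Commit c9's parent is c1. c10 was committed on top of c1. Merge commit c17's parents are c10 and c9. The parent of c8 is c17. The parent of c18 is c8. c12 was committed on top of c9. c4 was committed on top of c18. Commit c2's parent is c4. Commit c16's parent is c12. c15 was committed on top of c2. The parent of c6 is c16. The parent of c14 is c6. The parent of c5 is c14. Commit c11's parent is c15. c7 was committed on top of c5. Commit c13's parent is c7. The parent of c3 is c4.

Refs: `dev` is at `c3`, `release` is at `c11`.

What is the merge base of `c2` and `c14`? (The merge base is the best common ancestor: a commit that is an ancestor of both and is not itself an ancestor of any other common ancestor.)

c9

Ancestors of c2: {c1, c10, c17, c18, c2, c4, c8, c9}.
Ancestors of c14: {c1, c12, c14, c16, c6, c9}.
Common ancestors: {c1, c9}.
Among these, c9 is not an ancestor of any other common ancestor — it is the merge base.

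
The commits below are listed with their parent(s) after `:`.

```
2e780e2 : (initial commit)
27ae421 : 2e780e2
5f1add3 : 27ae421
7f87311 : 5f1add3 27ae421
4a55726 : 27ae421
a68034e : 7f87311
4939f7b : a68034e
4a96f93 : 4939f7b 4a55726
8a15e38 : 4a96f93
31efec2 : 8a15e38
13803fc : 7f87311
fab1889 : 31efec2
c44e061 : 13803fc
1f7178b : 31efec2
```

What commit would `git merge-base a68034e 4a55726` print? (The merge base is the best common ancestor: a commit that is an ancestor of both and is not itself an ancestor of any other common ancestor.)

27ae421

Ancestors of a68034e: {27ae421, 2e780e2, 5f1add3, 7f87311, a68034e}.
Ancestors of 4a55726: {27ae421, 2e780e2, 4a55726}.
Common ancestors: {27ae421, 2e780e2}.
Among these, 27ae421 is not an ancestor of any other common ancestor — it is the merge base.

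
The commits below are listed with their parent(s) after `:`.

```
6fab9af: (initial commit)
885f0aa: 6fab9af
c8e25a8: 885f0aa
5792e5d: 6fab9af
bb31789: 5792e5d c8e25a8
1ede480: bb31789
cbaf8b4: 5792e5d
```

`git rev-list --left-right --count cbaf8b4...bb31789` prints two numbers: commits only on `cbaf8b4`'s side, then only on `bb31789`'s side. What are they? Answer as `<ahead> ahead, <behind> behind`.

Reachable from cbaf8b4: {5792e5d, 6fab9af, cbaf8b4}.
Reachable from bb31789: {5792e5d, 6fab9af, 885f0aa, bb31789, c8e25a8}.
Only in cbaf8b4's history (ahead): {cbaf8b4} — 1.
Only in bb31789's history (behind): {885f0aa, bb31789, c8e25a8} — 3.

1 ahead, 3 behind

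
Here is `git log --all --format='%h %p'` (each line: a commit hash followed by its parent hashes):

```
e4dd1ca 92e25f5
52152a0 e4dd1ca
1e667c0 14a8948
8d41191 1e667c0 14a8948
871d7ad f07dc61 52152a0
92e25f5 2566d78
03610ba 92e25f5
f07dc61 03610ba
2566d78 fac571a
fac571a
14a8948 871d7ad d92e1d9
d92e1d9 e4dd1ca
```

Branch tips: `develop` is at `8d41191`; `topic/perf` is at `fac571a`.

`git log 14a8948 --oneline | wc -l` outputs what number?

Walking parent pointers from 14a8948: reachable set = {03610ba, 14a8948, 2566d78, 52152a0, 871d7ad, 92e25f5, d92e1d9, e4dd1ca, f07dc61, fac571a}.
That is 10 commits.

10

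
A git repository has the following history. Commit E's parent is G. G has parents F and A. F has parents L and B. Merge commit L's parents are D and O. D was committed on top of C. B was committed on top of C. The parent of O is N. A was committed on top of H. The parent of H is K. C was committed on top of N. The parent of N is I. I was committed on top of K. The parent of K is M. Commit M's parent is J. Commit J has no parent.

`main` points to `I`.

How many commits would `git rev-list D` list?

Walking parent pointers from D: reachable set = {C, D, I, J, K, M, N}.
That is 7 commits.

7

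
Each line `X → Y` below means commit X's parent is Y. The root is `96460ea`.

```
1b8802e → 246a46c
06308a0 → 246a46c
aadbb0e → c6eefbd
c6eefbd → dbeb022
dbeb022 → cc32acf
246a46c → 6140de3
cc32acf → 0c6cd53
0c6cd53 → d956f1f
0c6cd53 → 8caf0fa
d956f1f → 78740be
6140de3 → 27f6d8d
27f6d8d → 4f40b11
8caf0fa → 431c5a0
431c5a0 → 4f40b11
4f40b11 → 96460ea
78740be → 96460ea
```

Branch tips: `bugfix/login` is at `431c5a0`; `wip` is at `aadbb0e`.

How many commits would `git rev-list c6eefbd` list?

Walking parent pointers from c6eefbd: reachable set = {0c6cd53, 431c5a0, 4f40b11, 78740be, 8caf0fa, 96460ea, c6eefbd, cc32acf, d956f1f, dbeb022}.
That is 10 commits.

10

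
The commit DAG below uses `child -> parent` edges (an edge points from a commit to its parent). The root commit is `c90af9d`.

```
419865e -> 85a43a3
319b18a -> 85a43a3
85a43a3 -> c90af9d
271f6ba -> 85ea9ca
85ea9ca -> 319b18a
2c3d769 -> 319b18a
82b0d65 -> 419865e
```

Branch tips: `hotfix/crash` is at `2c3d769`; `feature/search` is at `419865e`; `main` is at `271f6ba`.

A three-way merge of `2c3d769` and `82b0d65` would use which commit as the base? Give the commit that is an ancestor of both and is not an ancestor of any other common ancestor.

85a43a3

Ancestors of 2c3d769: {2c3d769, 319b18a, 85a43a3, c90af9d}.
Ancestors of 82b0d65: {419865e, 82b0d65, 85a43a3, c90af9d}.
Common ancestors: {85a43a3, c90af9d}.
Among these, 85a43a3 is not an ancestor of any other common ancestor — it is the merge base.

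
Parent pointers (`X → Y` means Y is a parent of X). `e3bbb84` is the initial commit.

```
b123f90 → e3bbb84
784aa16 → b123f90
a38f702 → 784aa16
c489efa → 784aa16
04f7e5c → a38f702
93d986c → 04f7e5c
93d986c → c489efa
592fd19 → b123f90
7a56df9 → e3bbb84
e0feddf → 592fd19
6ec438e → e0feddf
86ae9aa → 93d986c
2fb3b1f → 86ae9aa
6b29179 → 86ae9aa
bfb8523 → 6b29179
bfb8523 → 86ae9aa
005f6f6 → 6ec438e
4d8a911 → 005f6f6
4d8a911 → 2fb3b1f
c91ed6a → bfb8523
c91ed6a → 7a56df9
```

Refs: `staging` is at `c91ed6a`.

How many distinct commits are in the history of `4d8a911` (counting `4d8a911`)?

Walking parent pointers from 4d8a911: reachable set = {005f6f6, 04f7e5c, 2fb3b1f, 4d8a911, 592fd19, 6ec438e, 784aa16, 86ae9aa, 93d986c, a38f702, b123f90, c489efa, e0feddf, e3bbb84}.
That is 14 commits.

14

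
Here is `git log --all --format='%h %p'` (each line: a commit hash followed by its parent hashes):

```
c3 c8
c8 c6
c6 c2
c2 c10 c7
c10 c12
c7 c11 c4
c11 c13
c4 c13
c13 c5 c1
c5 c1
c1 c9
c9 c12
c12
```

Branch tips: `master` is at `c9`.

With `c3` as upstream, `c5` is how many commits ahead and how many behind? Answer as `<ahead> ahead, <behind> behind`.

Reachable from c5: {c1, c12, c5, c9}.
Reachable from c3: {c1, c10, c11, c12, c13, c2, c3, c4, c5, c6, c7, c8, c9}.
Only in c5's history (ahead): {} — 0.
Only in c3's history (behind): {c10, c11, c13, c2, c3, c4, c6, c7, c8} — 9.

0 ahead, 9 behind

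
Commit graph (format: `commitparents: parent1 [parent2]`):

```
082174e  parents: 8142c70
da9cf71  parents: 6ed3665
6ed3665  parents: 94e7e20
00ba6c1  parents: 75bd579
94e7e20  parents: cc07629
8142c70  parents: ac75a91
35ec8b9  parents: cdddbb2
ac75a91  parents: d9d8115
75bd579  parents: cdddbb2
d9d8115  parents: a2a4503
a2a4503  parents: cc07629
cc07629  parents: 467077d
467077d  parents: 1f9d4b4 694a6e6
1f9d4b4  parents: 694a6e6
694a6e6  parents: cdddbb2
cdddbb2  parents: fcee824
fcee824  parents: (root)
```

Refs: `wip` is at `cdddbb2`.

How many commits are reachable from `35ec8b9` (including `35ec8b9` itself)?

3

Walking parent pointers from 35ec8b9: reachable set = {35ec8b9, cdddbb2, fcee824}.
That is 3 commits.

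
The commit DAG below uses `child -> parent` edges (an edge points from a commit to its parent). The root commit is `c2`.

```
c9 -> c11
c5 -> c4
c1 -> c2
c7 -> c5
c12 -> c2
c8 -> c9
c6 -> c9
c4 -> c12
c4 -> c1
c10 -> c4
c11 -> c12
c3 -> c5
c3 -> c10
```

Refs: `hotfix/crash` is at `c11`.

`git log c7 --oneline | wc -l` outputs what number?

Walking parent pointers from c7: reachable set = {c1, c12, c2, c4, c5, c7}.
That is 6 commits.

6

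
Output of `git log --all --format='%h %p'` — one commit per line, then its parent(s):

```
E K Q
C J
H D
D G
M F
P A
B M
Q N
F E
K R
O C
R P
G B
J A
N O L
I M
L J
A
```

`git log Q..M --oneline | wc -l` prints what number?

Reachable from M: {A, C, E, F, J, K, L, M, N, O, P, Q, R}.
Reachable from Q: {A, C, J, L, N, O, Q}.
In M's history but not Q's: {E, F, K, M, P, R} — 6 commits.

6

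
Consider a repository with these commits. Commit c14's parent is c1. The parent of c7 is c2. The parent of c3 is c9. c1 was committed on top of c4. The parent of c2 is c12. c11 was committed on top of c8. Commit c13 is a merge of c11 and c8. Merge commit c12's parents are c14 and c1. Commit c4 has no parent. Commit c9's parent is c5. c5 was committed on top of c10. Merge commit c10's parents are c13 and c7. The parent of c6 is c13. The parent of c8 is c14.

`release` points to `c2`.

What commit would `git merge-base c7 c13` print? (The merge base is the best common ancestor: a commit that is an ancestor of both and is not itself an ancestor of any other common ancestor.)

Ancestors of c7: {c1, c12, c14, c2, c4, c7}.
Ancestors of c13: {c1, c11, c13, c14, c4, c8}.
Common ancestors: {c1, c14, c4}.
Among these, c14 is not an ancestor of any other common ancestor — it is the merge base.

c14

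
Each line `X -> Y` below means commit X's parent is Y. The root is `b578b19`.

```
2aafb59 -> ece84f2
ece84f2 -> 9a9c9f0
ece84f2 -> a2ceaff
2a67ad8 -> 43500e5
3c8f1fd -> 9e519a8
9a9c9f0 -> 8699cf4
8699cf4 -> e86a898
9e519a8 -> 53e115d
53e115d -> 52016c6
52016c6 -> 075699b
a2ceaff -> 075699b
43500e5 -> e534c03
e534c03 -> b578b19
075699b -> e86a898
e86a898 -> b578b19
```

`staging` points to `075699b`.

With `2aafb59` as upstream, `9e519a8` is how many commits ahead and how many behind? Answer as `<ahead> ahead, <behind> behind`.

Reachable from 9e519a8: {075699b, 52016c6, 53e115d, 9e519a8, b578b19, e86a898}.
Reachable from 2aafb59: {075699b, 2aafb59, 8699cf4, 9a9c9f0, a2ceaff, b578b19, e86a898, ece84f2}.
Only in 9e519a8's history (ahead): {52016c6, 53e115d, 9e519a8} — 3.
Only in 2aafb59's history (behind): {2aafb59, 8699cf4, 9a9c9f0, a2ceaff, ece84f2} — 5.

3 ahead, 5 behind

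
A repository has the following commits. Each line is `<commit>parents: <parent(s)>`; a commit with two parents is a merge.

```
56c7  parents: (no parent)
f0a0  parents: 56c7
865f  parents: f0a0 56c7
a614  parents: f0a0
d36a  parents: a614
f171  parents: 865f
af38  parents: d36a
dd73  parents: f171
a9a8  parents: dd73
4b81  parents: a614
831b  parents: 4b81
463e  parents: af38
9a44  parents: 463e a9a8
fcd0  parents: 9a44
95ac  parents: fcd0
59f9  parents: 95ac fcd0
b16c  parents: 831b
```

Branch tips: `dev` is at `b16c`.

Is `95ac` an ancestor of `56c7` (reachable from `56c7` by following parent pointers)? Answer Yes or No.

Ancestors of 56c7: {56c7}.
95ac is not in that set, so it is not an ancestor of 56c7.

No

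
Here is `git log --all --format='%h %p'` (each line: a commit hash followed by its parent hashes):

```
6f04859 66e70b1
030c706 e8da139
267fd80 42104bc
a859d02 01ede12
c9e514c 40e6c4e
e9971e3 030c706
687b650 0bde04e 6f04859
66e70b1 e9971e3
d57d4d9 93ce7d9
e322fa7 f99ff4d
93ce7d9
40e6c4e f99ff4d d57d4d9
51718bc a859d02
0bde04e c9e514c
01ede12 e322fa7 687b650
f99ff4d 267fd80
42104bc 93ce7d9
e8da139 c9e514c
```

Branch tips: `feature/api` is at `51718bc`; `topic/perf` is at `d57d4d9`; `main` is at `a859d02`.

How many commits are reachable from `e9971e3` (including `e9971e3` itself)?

10

Walking parent pointers from e9971e3: reachable set = {030c706, 267fd80, 40e6c4e, 42104bc, 93ce7d9, c9e514c, d57d4d9, e8da139, e9971e3, f99ff4d}.
That is 10 commits.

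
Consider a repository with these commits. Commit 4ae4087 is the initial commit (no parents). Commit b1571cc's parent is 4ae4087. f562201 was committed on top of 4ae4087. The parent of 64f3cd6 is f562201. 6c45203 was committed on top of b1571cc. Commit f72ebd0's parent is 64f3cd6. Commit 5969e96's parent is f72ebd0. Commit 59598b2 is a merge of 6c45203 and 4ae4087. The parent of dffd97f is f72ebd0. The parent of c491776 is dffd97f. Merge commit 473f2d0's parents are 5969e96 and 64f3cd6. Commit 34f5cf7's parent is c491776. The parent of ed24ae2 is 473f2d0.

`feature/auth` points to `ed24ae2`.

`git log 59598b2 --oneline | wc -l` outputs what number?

Walking parent pointers from 59598b2: reachable set = {4ae4087, 59598b2, 6c45203, b1571cc}.
That is 4 commits.

4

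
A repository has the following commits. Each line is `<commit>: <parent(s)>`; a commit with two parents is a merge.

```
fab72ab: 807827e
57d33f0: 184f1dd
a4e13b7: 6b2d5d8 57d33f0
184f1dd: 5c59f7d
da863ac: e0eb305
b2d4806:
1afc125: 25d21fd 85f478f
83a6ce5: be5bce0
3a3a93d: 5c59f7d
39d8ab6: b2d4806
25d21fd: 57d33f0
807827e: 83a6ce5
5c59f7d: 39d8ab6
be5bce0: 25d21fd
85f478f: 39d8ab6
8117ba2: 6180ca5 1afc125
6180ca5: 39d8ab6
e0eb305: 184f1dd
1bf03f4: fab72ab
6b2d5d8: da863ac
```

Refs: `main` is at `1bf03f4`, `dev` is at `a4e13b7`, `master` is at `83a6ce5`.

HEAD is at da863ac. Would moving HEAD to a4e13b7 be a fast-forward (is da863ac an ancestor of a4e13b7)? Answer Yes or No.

Yes

A fast-forward from da863ac to a4e13b7 is possible iff da863ac is an ancestor of a4e13b7.
Ancestors of a4e13b7: {184f1dd, 39d8ab6, 57d33f0, 5c59f7d, 6b2d5d8, a4e13b7, b2d4806, da863ac, e0eb305}.
da863ac is among them, so fast-forward is possible.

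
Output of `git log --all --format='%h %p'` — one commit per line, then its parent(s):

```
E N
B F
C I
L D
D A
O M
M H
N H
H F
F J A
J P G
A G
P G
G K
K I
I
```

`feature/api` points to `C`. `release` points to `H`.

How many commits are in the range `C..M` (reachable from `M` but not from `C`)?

8

Reachable from M: {A, F, G, H, I, J, K, M, P}.
Reachable from C: {C, I}.
In M's history but not C's: {A, F, G, H, J, K, M, P} — 8 commits.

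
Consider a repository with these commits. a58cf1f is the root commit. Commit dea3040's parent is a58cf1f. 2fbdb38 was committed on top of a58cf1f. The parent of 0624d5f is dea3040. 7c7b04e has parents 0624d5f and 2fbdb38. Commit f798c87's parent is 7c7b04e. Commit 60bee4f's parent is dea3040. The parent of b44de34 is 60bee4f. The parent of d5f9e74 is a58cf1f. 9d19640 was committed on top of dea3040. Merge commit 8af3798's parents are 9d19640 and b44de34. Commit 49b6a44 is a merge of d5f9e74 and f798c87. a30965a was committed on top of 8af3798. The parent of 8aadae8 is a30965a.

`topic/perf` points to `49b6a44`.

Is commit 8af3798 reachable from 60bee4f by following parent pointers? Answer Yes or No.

Ancestors of 60bee4f: {60bee4f, a58cf1f, dea3040}.
8af3798 is not in that set, so it is not an ancestor of 60bee4f.

No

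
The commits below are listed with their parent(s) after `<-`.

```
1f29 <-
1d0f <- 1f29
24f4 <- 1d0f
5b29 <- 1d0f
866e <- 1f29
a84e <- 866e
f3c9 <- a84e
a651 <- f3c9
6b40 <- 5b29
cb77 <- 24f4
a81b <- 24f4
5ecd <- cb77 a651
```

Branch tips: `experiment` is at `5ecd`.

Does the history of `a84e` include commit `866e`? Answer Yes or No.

Yes

Ancestors of a84e (commits reachable by following parents): {1f29, 866e, a84e}.
866e is in that set, so it is an ancestor of a84e.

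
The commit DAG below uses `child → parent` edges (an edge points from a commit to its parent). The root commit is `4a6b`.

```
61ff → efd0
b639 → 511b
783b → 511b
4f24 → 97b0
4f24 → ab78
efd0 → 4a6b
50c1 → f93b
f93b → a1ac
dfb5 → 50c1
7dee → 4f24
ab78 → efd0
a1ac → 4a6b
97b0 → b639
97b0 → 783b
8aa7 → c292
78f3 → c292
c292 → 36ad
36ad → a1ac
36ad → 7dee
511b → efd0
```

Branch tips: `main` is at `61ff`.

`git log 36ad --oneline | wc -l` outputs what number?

11

Walking parent pointers from 36ad: reachable set = {36ad, 4a6b, 4f24, 511b, 783b, 7dee, 97b0, a1ac, ab78, b639, efd0}.
That is 11 commits.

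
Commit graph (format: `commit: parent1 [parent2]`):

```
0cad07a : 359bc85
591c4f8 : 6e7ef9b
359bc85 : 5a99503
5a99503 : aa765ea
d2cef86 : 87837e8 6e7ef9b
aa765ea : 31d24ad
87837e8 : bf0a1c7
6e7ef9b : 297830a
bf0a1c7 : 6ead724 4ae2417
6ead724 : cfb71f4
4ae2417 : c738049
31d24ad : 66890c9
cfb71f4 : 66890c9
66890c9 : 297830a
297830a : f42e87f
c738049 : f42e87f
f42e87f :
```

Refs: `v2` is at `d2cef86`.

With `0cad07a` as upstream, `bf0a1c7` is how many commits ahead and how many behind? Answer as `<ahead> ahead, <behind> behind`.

Reachable from bf0a1c7: {297830a, 4ae2417, 66890c9, 6ead724, bf0a1c7, c738049, cfb71f4, f42e87f}.
Reachable from 0cad07a: {0cad07a, 297830a, 31d24ad, 359bc85, 5a99503, 66890c9, aa765ea, f42e87f}.
Only in bf0a1c7's history (ahead): {4ae2417, 6ead724, bf0a1c7, c738049, cfb71f4} — 5.
Only in 0cad07a's history (behind): {0cad07a, 31d24ad, 359bc85, 5a99503, aa765ea} — 5.

5 ahead, 5 behind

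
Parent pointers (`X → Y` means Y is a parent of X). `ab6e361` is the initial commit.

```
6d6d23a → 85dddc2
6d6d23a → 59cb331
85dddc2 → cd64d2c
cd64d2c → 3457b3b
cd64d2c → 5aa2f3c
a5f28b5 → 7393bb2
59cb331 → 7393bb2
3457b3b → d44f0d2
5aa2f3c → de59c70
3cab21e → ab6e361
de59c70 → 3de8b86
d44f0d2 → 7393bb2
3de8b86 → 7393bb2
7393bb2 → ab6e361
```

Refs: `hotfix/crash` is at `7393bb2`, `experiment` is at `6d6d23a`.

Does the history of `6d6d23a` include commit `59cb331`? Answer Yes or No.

Yes

Ancestors of 6d6d23a (commits reachable by following parents): {3457b3b, 3de8b86, 59cb331, 5aa2f3c, 6d6d23a, 7393bb2, 85dddc2, ab6e361, cd64d2c, d44f0d2, de59c70}.
59cb331 is in that set, so it is an ancestor of 6d6d23a.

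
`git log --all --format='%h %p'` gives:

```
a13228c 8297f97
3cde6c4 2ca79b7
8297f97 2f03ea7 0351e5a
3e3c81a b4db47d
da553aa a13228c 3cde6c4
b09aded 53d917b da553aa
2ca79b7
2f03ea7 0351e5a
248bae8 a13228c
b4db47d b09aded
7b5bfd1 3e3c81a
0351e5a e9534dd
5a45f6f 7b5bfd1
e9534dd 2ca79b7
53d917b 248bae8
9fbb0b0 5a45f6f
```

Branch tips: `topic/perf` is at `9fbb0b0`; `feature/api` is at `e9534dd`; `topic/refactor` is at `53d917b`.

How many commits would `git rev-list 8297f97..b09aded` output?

Reachable from b09aded: {0351e5a, 248bae8, 2ca79b7, 2f03ea7, 3cde6c4, 53d917b, 8297f97, a13228c, b09aded, da553aa, e9534dd}.
Reachable from 8297f97: {0351e5a, 2ca79b7, 2f03ea7, 8297f97, e9534dd}.
In b09aded's history but not 8297f97's: {248bae8, 3cde6c4, 53d917b, a13228c, b09aded, da553aa} — 6 commits.

6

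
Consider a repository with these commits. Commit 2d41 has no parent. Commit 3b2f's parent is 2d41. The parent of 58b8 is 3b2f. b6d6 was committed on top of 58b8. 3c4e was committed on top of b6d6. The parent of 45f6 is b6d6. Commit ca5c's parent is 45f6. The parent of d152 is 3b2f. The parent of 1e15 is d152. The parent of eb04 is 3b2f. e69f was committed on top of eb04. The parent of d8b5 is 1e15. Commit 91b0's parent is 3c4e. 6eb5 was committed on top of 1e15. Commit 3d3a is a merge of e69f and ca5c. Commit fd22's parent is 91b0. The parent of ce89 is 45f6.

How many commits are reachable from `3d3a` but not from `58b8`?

6

Reachable from 3d3a: {2d41, 3b2f, 3d3a, 45f6, 58b8, b6d6, ca5c, e69f, eb04}.
Reachable from 58b8: {2d41, 3b2f, 58b8}.
In 3d3a's history but not 58b8's: {3d3a, 45f6, b6d6, ca5c, e69f, eb04} — 6 commits.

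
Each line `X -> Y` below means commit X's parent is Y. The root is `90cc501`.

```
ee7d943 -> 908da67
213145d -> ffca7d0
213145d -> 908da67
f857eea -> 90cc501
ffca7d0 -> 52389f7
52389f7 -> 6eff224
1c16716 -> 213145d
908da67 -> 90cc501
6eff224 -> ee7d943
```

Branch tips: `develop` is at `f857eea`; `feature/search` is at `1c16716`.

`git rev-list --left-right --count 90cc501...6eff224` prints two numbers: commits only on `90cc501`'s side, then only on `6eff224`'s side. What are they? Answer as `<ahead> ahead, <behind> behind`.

Reachable from 90cc501: {90cc501}.
Reachable from 6eff224: {6eff224, 908da67, 90cc501, ee7d943}.
Only in 90cc501's history (ahead): {} — 0.
Only in 6eff224's history (behind): {6eff224, 908da67, ee7d943} — 3.

0 ahead, 3 behind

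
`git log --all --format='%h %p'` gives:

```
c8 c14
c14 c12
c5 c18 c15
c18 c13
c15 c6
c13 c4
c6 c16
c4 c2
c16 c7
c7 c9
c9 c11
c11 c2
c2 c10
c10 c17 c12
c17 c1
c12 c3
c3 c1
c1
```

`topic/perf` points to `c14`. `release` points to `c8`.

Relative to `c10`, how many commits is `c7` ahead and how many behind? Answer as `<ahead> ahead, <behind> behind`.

4 ahead, 0 behind

Reachable from c7: {c1, c10, c11, c12, c17, c2, c3, c7, c9}.
Reachable from c10: {c1, c10, c12, c17, c3}.
Only in c7's history (ahead): {c11, c2, c7, c9} — 4.
Only in c10's history (behind): {} — 0.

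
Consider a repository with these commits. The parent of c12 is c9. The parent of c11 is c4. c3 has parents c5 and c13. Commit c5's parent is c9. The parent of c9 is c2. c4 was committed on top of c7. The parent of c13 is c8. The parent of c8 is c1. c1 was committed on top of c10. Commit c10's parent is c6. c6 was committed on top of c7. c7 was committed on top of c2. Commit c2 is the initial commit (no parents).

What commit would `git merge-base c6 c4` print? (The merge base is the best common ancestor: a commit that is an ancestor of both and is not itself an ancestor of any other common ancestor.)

c7

Ancestors of c6: {c2, c6, c7}.
Ancestors of c4: {c2, c4, c7}.
Common ancestors: {c2, c7}.
Among these, c7 is not an ancestor of any other common ancestor — it is the merge base.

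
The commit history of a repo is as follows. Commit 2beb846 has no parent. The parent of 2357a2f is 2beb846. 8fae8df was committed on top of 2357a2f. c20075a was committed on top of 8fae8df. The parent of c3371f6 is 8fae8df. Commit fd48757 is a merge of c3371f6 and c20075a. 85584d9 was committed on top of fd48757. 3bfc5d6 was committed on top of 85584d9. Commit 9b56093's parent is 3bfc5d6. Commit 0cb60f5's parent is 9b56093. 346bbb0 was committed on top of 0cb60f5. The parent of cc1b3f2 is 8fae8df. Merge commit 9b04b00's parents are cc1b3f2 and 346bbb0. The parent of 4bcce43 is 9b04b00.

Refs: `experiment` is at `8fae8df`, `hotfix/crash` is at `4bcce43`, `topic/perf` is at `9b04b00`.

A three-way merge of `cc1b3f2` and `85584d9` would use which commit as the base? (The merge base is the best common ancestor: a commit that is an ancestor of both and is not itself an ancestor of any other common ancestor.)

Ancestors of cc1b3f2: {2357a2f, 2beb846, 8fae8df, cc1b3f2}.
Ancestors of 85584d9: {2357a2f, 2beb846, 85584d9, 8fae8df, c20075a, c3371f6, fd48757}.
Common ancestors: {2357a2f, 2beb846, 8fae8df}.
Among these, 8fae8df is not an ancestor of any other common ancestor — it is the merge base.

8fae8df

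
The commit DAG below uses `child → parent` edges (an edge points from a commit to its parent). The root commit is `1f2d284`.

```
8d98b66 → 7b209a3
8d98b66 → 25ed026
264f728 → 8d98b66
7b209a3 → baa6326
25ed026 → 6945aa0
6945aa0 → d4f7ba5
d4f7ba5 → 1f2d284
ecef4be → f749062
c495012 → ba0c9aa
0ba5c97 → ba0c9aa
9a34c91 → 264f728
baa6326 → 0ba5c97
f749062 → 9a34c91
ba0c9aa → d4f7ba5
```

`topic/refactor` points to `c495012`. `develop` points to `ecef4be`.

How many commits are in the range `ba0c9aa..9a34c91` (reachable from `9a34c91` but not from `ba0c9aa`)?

8

Reachable from 9a34c91: {0ba5c97, 1f2d284, 25ed026, 264f728, 6945aa0, 7b209a3, 8d98b66, 9a34c91, ba0c9aa, baa6326, d4f7ba5}.
Reachable from ba0c9aa: {1f2d284, ba0c9aa, d4f7ba5}.
In 9a34c91's history but not ba0c9aa's: {0ba5c97, 25ed026, 264f728, 6945aa0, 7b209a3, 8d98b66, 9a34c91, baa6326} — 8 commits.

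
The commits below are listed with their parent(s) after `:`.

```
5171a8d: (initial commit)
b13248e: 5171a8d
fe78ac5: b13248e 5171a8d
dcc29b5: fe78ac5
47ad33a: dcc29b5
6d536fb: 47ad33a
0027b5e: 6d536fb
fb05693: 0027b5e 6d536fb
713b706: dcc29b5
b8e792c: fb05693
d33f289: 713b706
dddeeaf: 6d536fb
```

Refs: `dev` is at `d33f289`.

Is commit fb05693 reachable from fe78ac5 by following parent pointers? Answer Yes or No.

No

Ancestors of fe78ac5: {5171a8d, b13248e, fe78ac5}.
fb05693 is not in that set, so it is not an ancestor of fe78ac5.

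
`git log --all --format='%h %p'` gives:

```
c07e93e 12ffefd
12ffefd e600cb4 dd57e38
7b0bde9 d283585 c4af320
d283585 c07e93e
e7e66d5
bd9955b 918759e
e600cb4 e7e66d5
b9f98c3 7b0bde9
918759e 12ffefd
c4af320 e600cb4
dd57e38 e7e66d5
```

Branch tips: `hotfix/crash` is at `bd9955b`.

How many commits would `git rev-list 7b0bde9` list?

Walking parent pointers from 7b0bde9: reachable set = {12ffefd, 7b0bde9, c07e93e, c4af320, d283585, dd57e38, e600cb4, e7e66d5}.
That is 8 commits.

8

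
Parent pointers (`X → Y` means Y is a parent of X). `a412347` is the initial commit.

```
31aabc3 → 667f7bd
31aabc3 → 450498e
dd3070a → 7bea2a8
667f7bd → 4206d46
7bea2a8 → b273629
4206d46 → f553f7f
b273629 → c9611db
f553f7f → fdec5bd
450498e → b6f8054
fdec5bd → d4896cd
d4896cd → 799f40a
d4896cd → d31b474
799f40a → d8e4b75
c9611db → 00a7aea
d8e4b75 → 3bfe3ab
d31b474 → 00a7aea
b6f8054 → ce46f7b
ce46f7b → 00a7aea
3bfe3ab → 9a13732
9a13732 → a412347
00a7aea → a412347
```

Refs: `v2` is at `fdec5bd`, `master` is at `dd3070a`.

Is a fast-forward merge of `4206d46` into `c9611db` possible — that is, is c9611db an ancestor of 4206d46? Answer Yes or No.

No

A fast-forward from c9611db to 4206d46 is possible iff c9611db is an ancestor of 4206d46.
Ancestors of 4206d46: {00a7aea, 3bfe3ab, 4206d46, 799f40a, 9a13732, a412347, d31b474, d4896cd, d8e4b75, f553f7f, fdec5bd}.
c9611db is not among them, so fast-forward is not possible.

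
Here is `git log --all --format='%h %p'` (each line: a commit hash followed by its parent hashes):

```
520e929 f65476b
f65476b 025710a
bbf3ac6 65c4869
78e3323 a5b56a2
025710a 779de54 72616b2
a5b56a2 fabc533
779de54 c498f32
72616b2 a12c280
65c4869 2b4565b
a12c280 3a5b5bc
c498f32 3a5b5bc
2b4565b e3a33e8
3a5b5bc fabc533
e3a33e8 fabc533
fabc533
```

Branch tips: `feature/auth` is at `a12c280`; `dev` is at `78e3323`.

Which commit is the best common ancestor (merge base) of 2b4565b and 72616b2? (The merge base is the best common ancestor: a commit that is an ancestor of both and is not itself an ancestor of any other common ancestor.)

Ancestors of 2b4565b: {2b4565b, e3a33e8, fabc533}.
Ancestors of 72616b2: {3a5b5bc, 72616b2, a12c280, fabc533}.
Common ancestors: {fabc533}.
The only common ancestor is fabc533, so it is the merge base.

fabc533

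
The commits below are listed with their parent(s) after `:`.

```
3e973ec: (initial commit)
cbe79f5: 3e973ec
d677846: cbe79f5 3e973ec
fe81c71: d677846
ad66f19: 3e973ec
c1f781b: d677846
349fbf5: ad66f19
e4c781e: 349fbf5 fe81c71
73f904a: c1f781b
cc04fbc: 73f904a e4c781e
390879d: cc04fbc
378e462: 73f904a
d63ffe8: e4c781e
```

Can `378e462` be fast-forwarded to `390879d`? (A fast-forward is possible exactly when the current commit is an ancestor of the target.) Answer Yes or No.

A fast-forward from 378e462 to 390879d is possible iff 378e462 is an ancestor of 390879d.
Ancestors of 390879d: {349fbf5, 390879d, 3e973ec, 73f904a, ad66f19, c1f781b, cbe79f5, cc04fbc, d677846, e4c781e, fe81c71}.
378e462 is not among them, so fast-forward is not possible.

No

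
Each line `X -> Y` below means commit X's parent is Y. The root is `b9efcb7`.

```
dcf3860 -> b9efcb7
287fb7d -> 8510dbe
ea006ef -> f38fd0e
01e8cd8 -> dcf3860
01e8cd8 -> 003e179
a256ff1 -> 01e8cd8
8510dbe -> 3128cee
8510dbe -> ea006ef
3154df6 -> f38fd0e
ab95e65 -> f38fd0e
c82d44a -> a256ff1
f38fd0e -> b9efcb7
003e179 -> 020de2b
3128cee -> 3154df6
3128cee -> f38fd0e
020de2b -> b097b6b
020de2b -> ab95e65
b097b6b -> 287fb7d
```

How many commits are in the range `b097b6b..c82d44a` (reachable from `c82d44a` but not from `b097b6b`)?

7

Reachable from c82d44a: {003e179, 01e8cd8, 020de2b, 287fb7d, 3128cee, 3154df6, 8510dbe, a256ff1, ab95e65, b097b6b, b9efcb7, c82d44a, dcf3860, ea006ef, f38fd0e}.
Reachable from b097b6b: {287fb7d, 3128cee, 3154df6, 8510dbe, b097b6b, b9efcb7, ea006ef, f38fd0e}.
In c82d44a's history but not b097b6b's: {003e179, 01e8cd8, 020de2b, a256ff1, ab95e65, c82d44a, dcf3860} — 7 commits.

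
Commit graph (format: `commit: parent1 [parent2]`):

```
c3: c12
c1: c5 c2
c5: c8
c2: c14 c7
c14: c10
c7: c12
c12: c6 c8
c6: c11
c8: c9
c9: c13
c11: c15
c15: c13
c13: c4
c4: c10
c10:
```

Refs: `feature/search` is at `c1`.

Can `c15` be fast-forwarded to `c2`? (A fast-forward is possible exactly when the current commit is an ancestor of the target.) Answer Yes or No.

A fast-forward from c15 to c2 is possible iff c15 is an ancestor of c2.
Ancestors of c2: {c10, c11, c12, c13, c14, c15, c2, c4, c6, c7, c8, c9}.
c15 is among them, so fast-forward is possible.

Yes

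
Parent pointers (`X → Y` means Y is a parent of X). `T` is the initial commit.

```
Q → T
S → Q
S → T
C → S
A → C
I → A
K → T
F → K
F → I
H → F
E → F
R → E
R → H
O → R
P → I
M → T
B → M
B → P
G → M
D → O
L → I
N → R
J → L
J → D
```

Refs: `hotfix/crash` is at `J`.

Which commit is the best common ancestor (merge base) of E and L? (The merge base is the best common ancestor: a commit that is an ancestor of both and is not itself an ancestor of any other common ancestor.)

Ancestors of E: {A, C, E, F, I, K, Q, S, T}.
Ancestors of L: {A, C, I, L, Q, S, T}.
Common ancestors: {A, C, I, Q, S, T}.
Among these, I is not an ancestor of any other common ancestor — it is the merge base.

I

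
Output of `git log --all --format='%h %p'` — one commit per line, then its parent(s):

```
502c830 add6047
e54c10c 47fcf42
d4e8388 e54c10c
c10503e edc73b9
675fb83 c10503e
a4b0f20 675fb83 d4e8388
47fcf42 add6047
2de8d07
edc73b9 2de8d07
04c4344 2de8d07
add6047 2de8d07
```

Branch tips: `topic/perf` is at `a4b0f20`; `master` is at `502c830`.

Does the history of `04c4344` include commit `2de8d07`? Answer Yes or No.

Ancestors of 04c4344 (commits reachable by following parents): {04c4344, 2de8d07}.
2de8d07 is in that set, so it is an ancestor of 04c4344.

Yes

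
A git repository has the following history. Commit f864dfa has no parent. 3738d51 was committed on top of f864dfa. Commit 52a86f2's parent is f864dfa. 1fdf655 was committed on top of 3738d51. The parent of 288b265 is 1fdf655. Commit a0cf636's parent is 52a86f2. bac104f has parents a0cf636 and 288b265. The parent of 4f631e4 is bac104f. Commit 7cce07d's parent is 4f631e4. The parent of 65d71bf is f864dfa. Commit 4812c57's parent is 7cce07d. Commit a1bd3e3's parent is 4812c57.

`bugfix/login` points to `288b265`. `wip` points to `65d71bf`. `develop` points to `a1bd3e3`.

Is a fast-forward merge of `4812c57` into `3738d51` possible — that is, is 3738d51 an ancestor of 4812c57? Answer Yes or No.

A fast-forward from 3738d51 to 4812c57 is possible iff 3738d51 is an ancestor of 4812c57.
Ancestors of 4812c57: {1fdf655, 288b265, 3738d51, 4812c57, 4f631e4, 52a86f2, 7cce07d, a0cf636, bac104f, f864dfa}.
3738d51 is among them, so fast-forward is possible.

Yes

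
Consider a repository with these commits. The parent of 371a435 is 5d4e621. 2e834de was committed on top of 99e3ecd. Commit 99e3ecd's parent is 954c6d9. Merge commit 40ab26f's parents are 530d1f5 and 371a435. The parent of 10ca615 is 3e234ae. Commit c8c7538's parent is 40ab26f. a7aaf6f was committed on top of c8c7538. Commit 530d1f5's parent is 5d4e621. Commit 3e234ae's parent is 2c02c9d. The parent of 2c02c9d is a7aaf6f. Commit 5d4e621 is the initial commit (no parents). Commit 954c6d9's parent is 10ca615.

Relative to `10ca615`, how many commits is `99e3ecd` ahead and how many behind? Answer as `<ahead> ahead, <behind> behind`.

Reachable from 99e3ecd: {10ca615, 2c02c9d, 371a435, 3e234ae, 40ab26f, 530d1f5, 5d4e621, 954c6d9, 99e3ecd, a7aaf6f, c8c7538}.
Reachable from 10ca615: {10ca615, 2c02c9d, 371a435, 3e234ae, 40ab26f, 530d1f5, 5d4e621, a7aaf6f, c8c7538}.
Only in 99e3ecd's history (ahead): {954c6d9, 99e3ecd} — 2.
Only in 10ca615's history (behind): {} — 0.

2 ahead, 0 behind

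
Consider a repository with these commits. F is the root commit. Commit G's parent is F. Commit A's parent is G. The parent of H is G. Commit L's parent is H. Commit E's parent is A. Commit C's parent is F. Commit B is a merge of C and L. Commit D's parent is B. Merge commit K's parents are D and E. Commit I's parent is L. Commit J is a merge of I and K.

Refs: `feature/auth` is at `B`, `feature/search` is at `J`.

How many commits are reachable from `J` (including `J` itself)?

12

Walking parent pointers from J: reachable set = {A, B, C, D, E, F, G, H, I, J, K, L}.
That is 12 commits.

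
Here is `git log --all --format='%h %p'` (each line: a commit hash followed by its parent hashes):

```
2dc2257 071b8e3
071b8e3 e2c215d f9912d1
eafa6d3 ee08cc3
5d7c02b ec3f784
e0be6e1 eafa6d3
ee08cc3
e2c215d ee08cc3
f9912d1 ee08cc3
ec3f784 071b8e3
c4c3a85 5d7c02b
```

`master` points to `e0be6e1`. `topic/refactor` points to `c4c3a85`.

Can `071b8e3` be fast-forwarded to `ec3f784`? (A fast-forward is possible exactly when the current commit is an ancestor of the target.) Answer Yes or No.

Yes

A fast-forward from 071b8e3 to ec3f784 is possible iff 071b8e3 is an ancestor of ec3f784.
Ancestors of ec3f784: {071b8e3, e2c215d, ec3f784, ee08cc3, f9912d1}.
071b8e3 is among them, so fast-forward is possible.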